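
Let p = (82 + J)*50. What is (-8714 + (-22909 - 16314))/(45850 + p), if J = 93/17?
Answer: -271643/284600 ≈ -0.95447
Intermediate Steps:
J = 93/17 (J = 93*(1/17) = 93/17 ≈ 5.4706)
p = 74350/17 (p = (82 + 93/17)*50 = (1487/17)*50 = 74350/17 ≈ 4373.5)
(-8714 + (-22909 - 16314))/(45850 + p) = (-8714 + (-22909 - 16314))/(45850 + 74350/17) = (-8714 - 39223)/(853800/17) = -47937*17/853800 = -271643/284600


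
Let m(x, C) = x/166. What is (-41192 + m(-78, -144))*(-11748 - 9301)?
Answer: 71966004775/83 ≈ 8.6706e+8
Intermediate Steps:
m(x, C) = x/166 (m(x, C) = x*(1/166) = x/166)
(-41192 + m(-78, -144))*(-11748 - 9301) = (-41192 + (1/166)*(-78))*(-11748 - 9301) = (-41192 - 39/83)*(-21049) = -3418975/83*(-21049) = 71966004775/83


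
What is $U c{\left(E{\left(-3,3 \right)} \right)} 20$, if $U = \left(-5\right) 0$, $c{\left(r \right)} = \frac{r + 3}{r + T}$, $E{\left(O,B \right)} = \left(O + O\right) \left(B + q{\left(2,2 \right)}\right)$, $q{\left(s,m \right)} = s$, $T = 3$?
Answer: $0$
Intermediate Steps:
$E{\left(O,B \right)} = 2 O \left(2 + B\right)$ ($E{\left(O,B \right)} = \left(O + O\right) \left(B + 2\right) = 2 O \left(2 + B\right)$)
$c{\left(r \right)} = 1$ ($c{\left(r \right)} = \frac{r + 3}{r + 3} = \frac{3 + r}{3 + r} = 1$)
$U = 0$
$U c{\left(E{\left(-3,3 \right)} \right)} 20 = 0 \cdot 1 \cdot 20 = 0 \cdot 20 = 0$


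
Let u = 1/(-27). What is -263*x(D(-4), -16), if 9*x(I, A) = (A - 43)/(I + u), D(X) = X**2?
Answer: 46551/431 ≈ 108.01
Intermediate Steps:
u = -1/27 ≈ -0.037037
x(I, A) = (-43 + A)/(9*(-1/27 + I)) (x(I, A) = ((A - 43)/(I - 1/27))/9 = ((-43 + A)/(-1/27 + I))/9 = (-43 + A)/(9*(-1/27 + I)))
-263*x(D(-4), -16) = -789*(-43 - 16)/(-1 + 27*(-4)**2) = -789*(-59)/(-1 + 27*16) = -789*(-59)/(-1 + 432) = -789*(-59)/431 = -263*(-177/431) = 46551/431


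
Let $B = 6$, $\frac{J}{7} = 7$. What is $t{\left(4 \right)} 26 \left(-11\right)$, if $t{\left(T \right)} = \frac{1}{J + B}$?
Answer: $- \frac{26}{5} \approx -5.2$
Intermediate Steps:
$J = 49$ ($J = 7 \cdot 7 = 49$)
$t{\left(T \right)} = \frac{1}{55}$ ($t{\left(T \right)} = \frac{1}{49 + 6} = \frac{1}{55}$)
$t{\left(4 \right)} 26 \left(-11\right) = \frac{1}{55} \cdot 26 \left(-11\right) = \frac{26}{55} \left(-11\right) = - \frac{26}{5}$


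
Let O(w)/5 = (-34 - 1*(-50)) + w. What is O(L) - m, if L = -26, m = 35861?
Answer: -35911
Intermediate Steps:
O(w) = 80 + 5*w (O(w) = 5*((-34 - 1*(-50)) + w) = 5*((-34 + 50) + w) = 5*(16 + w) = 80 + 5*w)
O(L) - m = (80 + 5*(-26)) - 1*35861 = (80 - 130) - 35861 = -50 - 35861 = -35911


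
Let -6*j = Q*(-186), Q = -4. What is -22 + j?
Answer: -146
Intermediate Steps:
j = -124 (j = -(-2)*(-186)/3 = -⅙*744 = -124)
-22 + j = -22 - 124 = -146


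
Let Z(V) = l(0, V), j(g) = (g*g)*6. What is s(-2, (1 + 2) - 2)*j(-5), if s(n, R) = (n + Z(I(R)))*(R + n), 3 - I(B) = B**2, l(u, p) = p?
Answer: 0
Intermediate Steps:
j(g) = 6*g**2 (j(g) = g**2*6 = 6*g**2)
I(B) = 3 - B**2
Z(V) = V
s(n, R) = (R + n)*(3 + n - R**2) (s(n, R) = (n + (3 - R**2))*(R + n) = (3 + n - R**2)*(R + n) = (R + n)*(3 + n - R**2))
s(-2, (1 + 2) - 2)*j(-5) = ((-2)**2 + ((1 + 2) - 2)*(-2) - ((1 + 2) - 2)*(-3 + ((1 + 2) - 2)**2) - 1*(-2)*(-3 + ((1 + 2) - 2)**2))*(6*(-5)**2) = (4 + (3 - 2)*(-2) - (3 - 2)*(-3 + (3 - 2)**2) - 1*(-2)*(-3 + (3 - 2)**2))*(6*25) = (4 + 1*(-2) - 1*1*(-3 + 1**2) - 1*(-2)*(-3 + 1**2))*150 = (4 - 2 - 1*1*(-3 + 1) - 1*(-2)*(-3 + 1))*150 = (4 - 2 - 1*1*(-2) - 1*(-2)*(-2))*150 = (4 - 2 + 2 - 4)*150 = 0*150 = 0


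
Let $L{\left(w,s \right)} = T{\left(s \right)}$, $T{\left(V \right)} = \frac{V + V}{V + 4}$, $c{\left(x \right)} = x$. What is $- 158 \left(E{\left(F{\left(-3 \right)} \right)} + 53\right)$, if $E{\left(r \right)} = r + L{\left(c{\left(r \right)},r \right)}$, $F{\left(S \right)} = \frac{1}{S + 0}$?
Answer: $- \frac{273656}{33} \approx -8292.6$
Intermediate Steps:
$F{\left(S \right)} = \frac{1}{S}$
$T{\left(V \right)} = \frac{2 V}{4 + V}$
$L{\left(w,s \right)} = \frac{2 s}{4 + s}$
$E{\left(r \right)} = r + \frac{2 r}{4 + r}$
$- 158 \left(E{\left(F{\left(-3 \right)} \right)} + 53\right) = - 158 \left(\frac{6 + \frac{1}{-3}}{\left(-3\right) \left(4 + \frac{1}{-3}\right)} + 53\right) = - 158 \left(- \frac{6 - \frac{1}{3}}{3 \left(4 - \frac{1}{3}\right)} + 53\right) = - 158 \left(\left(- \frac{1}{3}\right) \frac{1}{\frac{11}{3}} \cdot \frac{17}{3} + 53\right) = - 158 \left(\left(- \frac{1}{3}\right) \frac{3}{11} \cdot \frac{17}{3} + 53\right) = - 158 \left(- \frac{17}{33} + 53\right) = \left(-158\right) \frac{1732}{33} = - \frac{273656}{33}$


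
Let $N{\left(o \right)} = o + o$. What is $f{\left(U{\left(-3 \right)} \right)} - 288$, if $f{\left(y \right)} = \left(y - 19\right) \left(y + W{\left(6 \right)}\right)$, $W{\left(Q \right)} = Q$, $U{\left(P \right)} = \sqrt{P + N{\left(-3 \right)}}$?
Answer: $-411 - 39 i \approx -411.0 - 39.0 i$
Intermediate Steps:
$N{\left(o \right)} = 2 o$
$U{\left(P \right)} = \sqrt{-6 + P}$ ($U{\left(P \right)} = \sqrt{P + 2 \left(-3\right)} = \sqrt{P - 6} = \sqrt{-6 + P}$)
$f{\left(y \right)} = \left(-19 + y\right) \left(6 + y\right)$ ($f{\left(y \right)} = \left(y - 19\right) \left(y + 6\right) = \left(-19 + y\right) \left(6 + y\right)$)
$f{\left(U{\left(-3 \right)} \right)} - 288 = \left(-114 + \left(\sqrt{-6 - 3}\right)^{2} - 13 \sqrt{-6 - 3}\right) - 288 = \left(-114 + \left(\sqrt{-9}\right)^{2} - 13 \sqrt{-9}\right) - 288 = \left(-114 + \left(3 i\right)^{2} - 13 \cdot 3 i\right) - 288 = \left(-114 - 9 - 39 i\right) - 288 = \left(-123 - 39 i\right) - 288 = -411 - 39 i$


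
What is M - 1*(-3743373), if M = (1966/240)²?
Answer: 53905537489/14400 ≈ 3.7434e+6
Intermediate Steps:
M = 966289/14400 (M = (1966*(1/240))² = (983/120)² = 966289/14400 ≈ 67.103)
M - 1*(-3743373) = 966289/14400 - 1*(-3743373) = 966289/14400 + 3743373 = 53905537489/14400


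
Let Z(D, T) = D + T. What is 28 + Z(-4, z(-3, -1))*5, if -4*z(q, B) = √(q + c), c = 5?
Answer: 8 - 5*√2/4 ≈ 6.2322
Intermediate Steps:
z(q, B) = -√(5 + q)/4 (z(q, B) = -√(q + 5)/4 = -√(5 + q)/4)
28 + Z(-4, z(-3, -1))*5 = 28 + (-4 - √(5 - 3)/4)*5 = 28 + (-4 - √2/4)*5 = 28 + (-20 - 5*√2/4) = 8 - 5*√2/4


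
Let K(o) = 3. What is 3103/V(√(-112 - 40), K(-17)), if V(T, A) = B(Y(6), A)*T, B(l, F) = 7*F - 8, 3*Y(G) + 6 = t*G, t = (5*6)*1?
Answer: -3103*I*√38/988 ≈ -19.361*I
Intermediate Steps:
t = 30 (t = 30*1 = 30)
Y(G) = -2 + 10*G (Y(G) = -2 + (30*G)/3 = -2 + 10*G)
B(l, F) = -8 + 7*F
V(T, A) = T*(-8 + 7*A) (V(T, A) = (-8 + 7*A)*T = T*(-8 + 7*A))
3103/V(√(-112 - 40), K(-17)) = 3103/((√(-112 - 40)*(-8 + 7*3))) = 3103/((√(-152)*(-8 + 21))) = 3103/(((2*I*√38)*13)) = 3103/((26*I*√38)) = 3103*(-I*√38/988) = -3103*I*√38/988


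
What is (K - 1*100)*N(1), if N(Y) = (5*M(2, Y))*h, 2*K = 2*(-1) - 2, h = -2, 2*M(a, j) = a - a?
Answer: 0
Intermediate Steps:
M(a, j) = 0 (M(a, j) = (a - a)/2 = (½)*0 = 0)
K = -2 (K = (2*(-1) - 2)/2 = (-2 - 2)/2 = (½)*(-4) = -2)
N(Y) = 0 (N(Y) = (5*0)*(-2) = 0*(-2) = 0)
(K - 1*100)*N(1) = (-2 - 1*100)*0 = (-2 - 100)*0 = -102*0 = 0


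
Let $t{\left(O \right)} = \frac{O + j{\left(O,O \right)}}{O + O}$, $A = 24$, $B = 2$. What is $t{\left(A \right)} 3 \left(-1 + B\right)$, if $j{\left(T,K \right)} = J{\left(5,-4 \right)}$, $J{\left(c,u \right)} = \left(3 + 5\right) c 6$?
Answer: $\frac{33}{2} \approx 16.5$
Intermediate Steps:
$J{\left(c,u \right)} = 48 c$ ($J{\left(c,u \right)} = 8 c 6 = 48 c$)
$j{\left(T,K \right)} = 240$ ($j{\left(T,K \right)} = 48 \cdot 5 = 240$)
$t{\left(O \right)} = \frac{240 + O}{2 O}$ ($t{\left(O \right)} = \frac{O + 240}{O + O} = \frac{240 + O}{2 O}$)
$t{\left(A \right)} 3 \left(-1 + B\right) = \frac{240 + 24}{2 \cdot 24} \cdot 3 \left(-1 + 2\right) = \frac{1}{2} \cdot \frac{1}{24} \cdot 264 \cdot 3 \cdot 1 = \frac{11}{2} \cdot 3 = \frac{33}{2}$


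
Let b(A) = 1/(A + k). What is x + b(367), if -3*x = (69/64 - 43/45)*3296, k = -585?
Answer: -1981633/14715 ≈ -134.67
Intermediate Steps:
b(A) = 1/(-585 + A) (b(A) = 1/(A - 585) = 1/(-585 + A))
x = -36359/270 (x = -(69/64 - 43/45)*3296/3 = -353*3296/8640 = -1/3*36359/90 = -36359/270 ≈ -134.66)
x + b(367) = -36359/270 + 1/(-585 + 367) = -36359/270 + 1/(-218) = -36359/270 - 1/218 = -1981633/14715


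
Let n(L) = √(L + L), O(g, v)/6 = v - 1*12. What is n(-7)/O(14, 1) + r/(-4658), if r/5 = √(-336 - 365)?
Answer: I*(-2329*√14 - 165*√701)/153714 ≈ -0.085112*I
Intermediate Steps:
O(g, v) = -72 + 6*v (O(g, v) = 6*(v - 1*12) = 6*(v - 12) = 6*(-12 + v) = -72 + 6*v)
n(L) = √2*√L (n(L) = √(2*L) = √2*√L)
r = 5*I*√701 (r = 5*√(-336 - 365) = 5*√(-701) = 5*(I*√701) = 5*I*√701 ≈ 132.38*I)
n(-7)/O(14, 1) + r/(-4658) = (√2*√(-7))/(-72 + 6*1) + (5*I*√701)/(-4658) = (√2*(I*√7))/(-72 + 6) + (5*I*√701)*(-1/4658) = (I*√14)/(-66) - 5*I*√701/4658 = (I*√14)*(-1/66) - 5*I*√701/4658 = -I*√14/66 - 5*I*√701/4658 = -5*I*√701/4658 - I*√14/66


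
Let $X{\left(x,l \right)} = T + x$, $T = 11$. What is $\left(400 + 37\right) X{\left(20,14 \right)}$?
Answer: $13547$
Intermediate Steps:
$X{\left(x,l \right)} = 11 + x$
$\left(400 + 37\right) X{\left(20,14 \right)} = \left(400 + 37\right) \left(11 + 20\right) = 437 \cdot 31 = 13547$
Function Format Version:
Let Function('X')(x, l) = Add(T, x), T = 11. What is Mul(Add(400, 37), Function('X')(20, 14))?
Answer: 13547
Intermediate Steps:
Function('X')(x, l) = Add(11, x)
Mul(Add(400, 37), Function('X')(20, 14)) = Mul(Add(400, 37), Add(11, 20)) = Mul(437, 31) = 13547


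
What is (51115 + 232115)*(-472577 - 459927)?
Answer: -264113107920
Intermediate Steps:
(51115 + 232115)*(-472577 - 459927) = 283230*(-932504) = -264113107920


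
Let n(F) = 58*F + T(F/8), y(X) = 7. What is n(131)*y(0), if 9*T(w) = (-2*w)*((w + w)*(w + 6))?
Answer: 39767539/1152 ≈ 34520.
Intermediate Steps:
T(w) = -4*w**2*(6 + w)/9 (T(w) = ((-2*w)*((w + w)*(w + 6)))/9 = ((-2*w)*((2*w)*(6 + w)))/9 = ((-2*w)*(2*w*(6 + w)))/9 = (-4*w**2*(6 + w))/9 = -4*w**2*(6 + w)/9)
n(F) = 58*F + F**2*(-6 - F/8)/144 (n(F) = 58*F + 4*(F/8)**2*(-6 - F/8)/9 = 58*F + 4*(F**2/64)*(-6 - F/8)/9 = 58*F + F**2*(-6 - F/8)/144)
n(131)*y(0) = ((1/1152)*131*(66816 - 1*131*(48 + 131)))*7 = ((1/1152)*131*(66816 - 1*131*179))*7 = ((1/1152)*131*(66816 - 23449))*7 = ((1/1152)*131*43367)*7 = (5681077/1152)*7 = 39767539/1152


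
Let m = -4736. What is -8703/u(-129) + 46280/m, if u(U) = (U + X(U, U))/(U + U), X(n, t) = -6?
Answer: -49260829/2960 ≈ -16642.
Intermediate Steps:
u(U) = (-6 + U)/(2*U) (u(U) = (U - 6)/(U + U) = (-6 + U)/((2*U)) = (-6 + U)*(1/(2*U)) = (-6 + U)/(2*U))
-8703/u(-129) + 46280/m = -8703*(-258/(-6 - 129)) + 46280/(-4736) = -8703/((1/2)*(-1/129)*(-135)) + 46280*(-1/4736) = -8703/45/86 - 5785/592 = -8703*86/45 - 5785/592 = -83162/5 - 5785/592 = -49260829/2960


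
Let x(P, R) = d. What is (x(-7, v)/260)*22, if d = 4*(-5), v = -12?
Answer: -22/13 ≈ -1.6923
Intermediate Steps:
d = -20
x(P, R) = -20
(x(-7, v)/260)*22 = -20/260*22 = -20*1/260*22 = -1/13*22 = -22/13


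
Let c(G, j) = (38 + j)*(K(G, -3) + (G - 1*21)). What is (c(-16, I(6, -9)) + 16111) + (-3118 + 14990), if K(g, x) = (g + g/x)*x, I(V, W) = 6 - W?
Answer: 27718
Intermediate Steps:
K(g, x) = x*(g + g/x)
c(G, j) = (-21 - G)*(38 + j) (c(G, j) = (38 + j)*(G*(1 - 3) + (G - 1*21)) = (38 + j)*(G*(-2) + (G - 21)) = (38 + j)*(-2*G + (-21 + G)) = (38 + j)*(-21 - G) = (-21 - G)*(38 + j))
(c(-16, I(6, -9)) + 16111) + (-3118 + 14990) = ((-798 - 38*(-16) - 21*(6 - 1*(-9)) - 1*(-16)*(6 - 1*(-9))) + 16111) + (-3118 + 14990) = ((-798 + 608 - 21*(6 + 9) - 1*(-16)*(6 + 9)) + 16111) + 11872 = ((-798 + 608 - 21*15 - 1*(-16)*15) + 16111) + 11872 = ((-798 + 608 - 315 + 240) + 16111) + 11872 = (-265 + 16111) + 11872 = 15846 + 11872 = 27718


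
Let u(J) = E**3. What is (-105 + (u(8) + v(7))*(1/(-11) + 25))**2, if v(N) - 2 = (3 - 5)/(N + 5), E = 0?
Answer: 31684/9 ≈ 3520.4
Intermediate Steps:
u(J) = 0 (u(J) = 0**3 = 0)
v(N) = 2 - 2/(5 + N) (v(N) = 2 + (3 - 5)/(N + 5) = 2 - 2/(5 + N))
(-105 + (u(8) + v(7))*(1/(-11) + 25))**2 = (-105 + (0 + 2*(4 + 7)/(5 + 7))*(1/(-11) + 25))**2 = (-105 + (0 + 2*11/12)*(-1/11 + 25))**2 = (-105 + (0 + 2*(1/12)*11)*(274/11))**2 = (-105 + (0 + 11/6)*(274/11))**2 = (-105 + (11/6)*(274/11))**2 = (-105 + 137/3)**2 = (-178/3)**2 = 31684/9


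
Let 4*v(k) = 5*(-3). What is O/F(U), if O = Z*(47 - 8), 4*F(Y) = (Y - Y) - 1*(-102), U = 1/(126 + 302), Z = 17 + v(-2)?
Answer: 689/34 ≈ 20.265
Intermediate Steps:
v(k) = -15/4 (v(k) = (5*(-3))/4 = (1/4)*(-15) = -15/4)
Z = 53/4 (Z = 17 - 15/4 = 53/4 ≈ 13.250)
U = 1/428 ≈ 0.0023364
F(Y) = 51/2 (F(Y) = ((Y - Y) - 1*(-102))/4 = (0 + 102)/4 = (1/4)*102 = 51/2)
O = 2067/4 (O = 53*(47 - 8)/4 = (53/4)*39 = 2067/4 ≈ 516.75)
O/F(U) = 2067/(4*(51/2)) = (2067/4)*(2/51) = 689/34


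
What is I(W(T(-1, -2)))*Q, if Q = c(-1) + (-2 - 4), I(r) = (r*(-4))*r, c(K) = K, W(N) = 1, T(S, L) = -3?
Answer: 28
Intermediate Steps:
I(r) = -4*r**2 (I(r) = (-4*r)*r = -4*r**2)
Q = -7 (Q = -1 + (-2 - 4) = -1 - 6 = -7)
I(W(T(-1, -2)))*Q = -4*1**2*(-7) = -4*1*(-7) = -4*(-7) = 28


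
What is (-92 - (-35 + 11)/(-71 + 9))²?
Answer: 8202496/961 ≈ 8535.4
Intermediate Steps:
(-92 - (-35 + 11)/(-71 + 9))² = (-92 - (-24)/(-62))² = (-92 - (-24)*(-1)/62)² = (-92 - 1*12/31)² = (-92 - 12/31)² = (-2864/31)² = 8202496/961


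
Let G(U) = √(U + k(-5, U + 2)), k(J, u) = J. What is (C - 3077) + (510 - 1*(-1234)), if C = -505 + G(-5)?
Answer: -1838 + I*√10 ≈ -1838.0 + 3.1623*I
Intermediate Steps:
G(U) = √(-5 + U) (G(U) = √(U - 5) = √(-5 + U))
C = -505 + I*√10 (C = -505 + √(-5 - 5) = -505 + √(-10) = -505 + I*√10 ≈ -505.0 + 3.1623*I)
(C - 3077) + (510 - 1*(-1234)) = ((-505 + I*√10) - 3077) + (510 - 1*(-1234)) = (-3582 + I*√10) + (510 + 1234) = (-3582 + I*√10) + 1744 = -1838 + I*√10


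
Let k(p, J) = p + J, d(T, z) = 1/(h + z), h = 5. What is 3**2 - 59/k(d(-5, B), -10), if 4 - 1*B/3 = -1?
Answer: 2971/199 ≈ 14.930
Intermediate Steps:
B = 15 (B = 12 - 3*(-1) = 12 + 3 = 15)
d(T, z) = 1/(5 + z)
k(p, J) = J + p
3**2 - 59/k(d(-5, B), -10) = 3**2 - 59/(-10 + 1/(5 + 15)) = 9 - 59/(-10 + 1/20) = 9 - 59/(-199/20) = 9 - 20/199*(-59) = 9 + 1180/199 = 2971/199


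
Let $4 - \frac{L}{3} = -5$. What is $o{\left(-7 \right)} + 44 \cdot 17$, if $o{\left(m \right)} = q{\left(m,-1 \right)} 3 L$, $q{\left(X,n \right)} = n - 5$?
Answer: $262$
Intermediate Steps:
$q{\left(X,n \right)} = -5 + n$ ($q{\left(X,n \right)} = n - 5 = -5 + n$)
$L = 27$ ($L = 12 - -15 = 12 + 15 = 27$)
$o{\left(m \right)} = -486$ ($o{\left(m \right)} = \left(-5 - 1\right) 3 \cdot 27 = \left(-6\right) 3 \cdot 27 = \left(-18\right) 27 = -486$)
$o{\left(-7 \right)} + 44 \cdot 17 = -486 + 44 \cdot 17 = -486 + 748 = 262$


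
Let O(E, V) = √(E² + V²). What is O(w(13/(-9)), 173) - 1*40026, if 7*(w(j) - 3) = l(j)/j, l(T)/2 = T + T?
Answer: -40026 + √1467146/7 ≈ -39853.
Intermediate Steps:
l(T) = 4*T (l(T) = 2*(T + T) = 2*(2*T) = 4*T)
w(j) = 25/7 (w(j) = 3 + ((4*j)/j)/7 = 3 + (⅐)*4 = 3 + 4/7 = 25/7)
O(w(13/(-9)), 173) - 1*40026 = √((25/7)² + 173²) - 1*40026 = √(625/49 + 29929) - 40026 = √(1467146/49) - 40026 = √1467146/7 - 40026 = -40026 + √1467146/7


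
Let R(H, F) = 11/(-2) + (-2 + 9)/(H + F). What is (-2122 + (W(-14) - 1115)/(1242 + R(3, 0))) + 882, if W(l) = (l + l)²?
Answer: -9218906/7433 ≈ -1240.3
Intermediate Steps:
R(H, F) = -11/2 + 7/(F + H) (R(H, F) = 11*(-½) + 7/(F + H) = -11/2 + 7/(F + H))
W(l) = 4*l² (W(l) = (2*l)² = 4*l²)
(-2122 + (W(-14) - 1115)/(1242 + R(3, 0))) + 882 = (-2122 + (4*(-14)² - 1115)/(1242 + (14 - 11*0 - 11*3)/(2*(0 + 3)))) + 882 = (-2122 + (4*196 - 1115)/(1242 + (½)*(14 + 0 - 33)/3)) + 882 = (-2122 + (784 - 1115)/(1242 + (½)*(⅓)*(-19))) + 882 = (-2122 - 331/(1242 - 19/6)) + 882 = (-2122 - 331/7433/6) + 882 = (-2122 - 331*6/7433) + 882 = (-2122 - 1986/7433) + 882 = -15774812/7433 + 882 = -9218906/7433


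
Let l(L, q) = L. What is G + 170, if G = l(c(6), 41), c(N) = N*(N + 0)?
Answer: 206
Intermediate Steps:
c(N) = N**2 (c(N) = N*N = N**2)
G = 36 (G = 6**2 = 36)
G + 170 = 36 + 170 = 206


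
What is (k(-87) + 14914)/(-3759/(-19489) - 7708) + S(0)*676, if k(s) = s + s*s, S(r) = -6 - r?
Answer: -609718465012/150217453 ≈ -4058.9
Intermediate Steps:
k(s) = s + s²
(k(-87) + 14914)/(-3759/(-19489) - 7708) + S(0)*676 = (-87*(1 - 87) + 14914)/(-3759/(-19489) - 7708) + (-6 - 1*0)*676 = (-87*(-86) + 14914)/(-3759*(-1/19489) - 7708) + (-6 + 0)*676 = (7482 + 14914)/(3759/19489 - 7708) - 6*676 = 22396/(-150217453/19489) - 4056 = 22396*(-19489/150217453) - 4056 = -436475644/150217453 - 4056 = -609718465012/150217453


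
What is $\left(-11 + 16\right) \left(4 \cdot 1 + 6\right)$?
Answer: $50$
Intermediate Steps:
$\left(-11 + 16\right) \left(4 \cdot 1 + 6\right) = 5 \left(4 + 6\right) = 5 \cdot 10 = 50$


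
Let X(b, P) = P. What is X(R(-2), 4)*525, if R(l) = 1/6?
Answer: 2100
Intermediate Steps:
R(l) = 1/6
X(R(-2), 4)*525 = 4*525 = 2100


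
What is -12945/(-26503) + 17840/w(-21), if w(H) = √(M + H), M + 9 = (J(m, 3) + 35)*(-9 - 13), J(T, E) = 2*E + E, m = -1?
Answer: 12945/26503 - 8920*I*√998/499 ≈ 0.48844 - 564.72*I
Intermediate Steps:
J(T, E) = 3*E
M = -977 (M = -9 + (3*3 + 35)*(-9 - 13) = -9 + (9 + 35)*(-22) = -9 + 44*(-22) = -9 - 968 = -977)
w(H) = √(-977 + H)
-12945/(-26503) + 17840/w(-21) = -12945/(-26503) + 17840/(√(-977 - 21)) = -12945*(-1/26503) + 17840/(√(-998)) = 12945/26503 + 17840/((I*√998)) = 12945/26503 + 17840*(-I*√998/998) = 12945/26503 - 8920*I*√998/499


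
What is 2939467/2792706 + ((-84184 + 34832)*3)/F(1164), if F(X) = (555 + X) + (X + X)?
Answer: -133860285529/3767360394 ≈ -35.532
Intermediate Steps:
F(X) = 555 + 3*X (F(X) = (555 + X) + 2*X = 555 + 3*X)
2939467/2792706 + ((-84184 + 34832)*3)/F(1164) = 2939467/2792706 + ((-84184 + 34832)*3)/(555 + 3*1164) = 2939467*(1/2792706) + (-49352*3)/(555 + 3492) = 2939467/2792706 - 148056/4047 = 2939467/2792706 - 148056*1/4047 = 2939467/2792706 - 49352/1349 = -133860285529/3767360394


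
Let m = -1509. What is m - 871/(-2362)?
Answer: -3563387/2362 ≈ -1508.6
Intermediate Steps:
m - 871/(-2362) = -1509 - 871/(-2362) = -1509 - 871*(-1/2362) = -1509 + 871/2362 = -3563387/2362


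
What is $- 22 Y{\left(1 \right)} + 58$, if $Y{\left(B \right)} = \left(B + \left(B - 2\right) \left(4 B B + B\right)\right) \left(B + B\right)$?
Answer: $234$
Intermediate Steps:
$Y{\left(B \right)} = 2 B \left(B + \left(-2 + B\right) \left(B + 4 B^{2}\right)\right)$ ($Y{\left(B \right)} = \left(B + \left(-2 + B\right) \left(4 B^{2} + B\right)\right) 2 B = \left(B + \left(-2 + B\right) \left(B + 4 B^{2}\right)\right) 2 B = 2 B \left(B + \left(-2 + B\right) \left(B + 4 B^{2}\right)\right)$)
$- 22 Y{\left(1 \right)} + 58 = - 22 \cdot 1^{2} \left(-2 - 14 + 8 \cdot 1^{2}\right) + 58 = - 22 \cdot 1 \left(-2 - 14 + 8 \cdot 1\right) + 58 = - 22 \cdot 1 \left(-2 - 14 + 8\right) + 58 = - 22 \cdot 1 \left(-8\right) + 58 = \left(-22\right) \left(-8\right) + 58 = 176 + 58 = 234$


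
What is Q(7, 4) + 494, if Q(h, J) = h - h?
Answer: 494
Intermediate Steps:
Q(h, J) = 0
Q(7, 4) + 494 = 0 + 494 = 494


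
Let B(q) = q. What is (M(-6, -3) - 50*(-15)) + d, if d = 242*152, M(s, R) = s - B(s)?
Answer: 37534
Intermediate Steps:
M(s, R) = 0 (M(s, R) = s - s = 0)
d = 36784
(M(-6, -3) - 50*(-15)) + d = (0 - 50*(-15)) + 36784 = (0 + 750) + 36784 = 750 + 36784 = 37534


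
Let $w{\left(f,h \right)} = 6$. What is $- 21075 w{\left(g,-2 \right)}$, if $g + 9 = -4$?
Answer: $-126450$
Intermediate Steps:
$g = -13$ ($g = -9 - 4 = -13$)
$- 21075 w{\left(g,-2 \right)} = \left(-21075\right) 6 = -126450$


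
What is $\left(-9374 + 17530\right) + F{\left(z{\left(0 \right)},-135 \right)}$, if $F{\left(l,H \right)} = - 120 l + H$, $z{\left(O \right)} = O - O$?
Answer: $8021$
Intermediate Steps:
$z{\left(O \right)} = 0$
$F{\left(l,H \right)} = H - 120 l$
$\left(-9374 + 17530\right) + F{\left(z{\left(0 \right)},-135 \right)} = \left(-9374 + 17530\right) - 135 = 8156 + \left(-135 + 0\right) = 8156 - 135 = 8021$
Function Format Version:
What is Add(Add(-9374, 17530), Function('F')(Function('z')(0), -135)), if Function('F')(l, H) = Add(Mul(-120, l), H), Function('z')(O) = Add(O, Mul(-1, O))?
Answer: 8021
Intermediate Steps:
Function('z')(O) = 0
Function('F')(l, H) = Add(H, Mul(-120, l))
Add(Add(-9374, 17530), Function('F')(Function('z')(0), -135)) = Add(Add(-9374, 17530), Add(-135, Mul(-120, 0))) = Add(8156, Add(-135, 0)) = Add(8156, -135) = 8021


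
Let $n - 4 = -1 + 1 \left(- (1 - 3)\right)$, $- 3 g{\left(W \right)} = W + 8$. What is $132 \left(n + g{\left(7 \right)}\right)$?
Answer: $0$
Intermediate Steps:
$g{\left(W \right)} = - \frac{8}{3} - \frac{W}{3}$ ($g{\left(W \right)} = - \frac{W + 8}{3} = - \frac{8 + W}{3} = - \frac{8}{3} - \frac{W}{3}$)
$n = 5$ ($n = 4 - \left(1 - - (1 - 3)\right) = 4 - \left(1 - \left(-1\right) \left(-2\right)\right) = 4 + \left(-1 + 1 \cdot 2\right) = 4 + \left(-1 + 2\right) = 4 + 1 = 5$)
$132 \left(n + g{\left(7 \right)}\right) = 132 \left(5 - 5\right) = 132 \cdot 0 = 0$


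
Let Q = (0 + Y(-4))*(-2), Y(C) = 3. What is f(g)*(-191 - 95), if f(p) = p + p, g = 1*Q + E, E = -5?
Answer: 6292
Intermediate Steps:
Q = -6 (Q = (0 + 3)*(-2) = 3*(-2) = -6)
g = -11 (g = 1*(-6) - 5 = -6 - 5 = -11)
f(p) = 2*p
f(g)*(-191 - 95) = (2*(-11))*(-191 - 95) = -22*(-286) = 6292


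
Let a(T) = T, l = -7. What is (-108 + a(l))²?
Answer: 13225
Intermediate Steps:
(-108 + a(l))² = (-108 - 7)² = (-115)² = 13225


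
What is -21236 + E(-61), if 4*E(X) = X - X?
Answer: -21236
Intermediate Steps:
E(X) = 0 (E(X) = (X - X)/4 = (¼)*0 = 0)
-21236 + E(-61) = -21236 + 0 = -21236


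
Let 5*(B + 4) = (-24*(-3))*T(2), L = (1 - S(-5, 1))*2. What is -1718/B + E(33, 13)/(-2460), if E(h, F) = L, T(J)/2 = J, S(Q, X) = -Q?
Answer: -2641157/82410 ≈ -32.049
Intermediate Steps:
T(J) = 2*J
L = -8 (L = (1 - (-1)*(-5))*2 = (1 - 1*5)*2 = (1 - 5)*2 = -4*2 = -8)
B = 268/5 (B = -4 + ((-24*(-3))*(2*2))/5 = -4 + (72*4)/5 = -4 + (⅕)*288 = -4 + 288/5 = 268/5 ≈ 53.600)
E(h, F) = -8
-1718/B + E(33, 13)/(-2460) = -1718/268/5 - 8/(-2460) = -1718*5/268 - 8*(-1/2460) = -4295/134 + 2/615 = -2641157/82410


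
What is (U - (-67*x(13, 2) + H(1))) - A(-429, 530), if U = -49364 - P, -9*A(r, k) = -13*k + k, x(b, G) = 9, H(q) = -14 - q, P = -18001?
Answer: -94355/3 ≈ -31452.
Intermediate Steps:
A(r, k) = 4*k/3 (A(r, k) = -(-13*k + k)/9 = -(-4)*k/3 = 4*k/3)
U = -31363 (U = -49364 - 1*(-18001) = -49364 + 18001 = -31363)
(U - (-67*x(13, 2) + H(1))) - A(-429, 530) = (-31363 - (-67*9 + (-14 - 1*1))) - 4*530/3 = (-31363 - (-603 + (-14 - 1))) - 1*2120/3 = (-31363 - (-603 - 15)) - 2120/3 = (-31363 - 1*(-618)) - 2120/3 = (-31363 + 618) - 2120/3 = -30745 - 2120/3 = -94355/3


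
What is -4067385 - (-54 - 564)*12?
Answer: -4059969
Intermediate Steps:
-4067385 - (-54 - 564)*12 = -4067385 - (-618)*12 = -4067385 - 1*(-7416) = -4067385 + 7416 = -4059969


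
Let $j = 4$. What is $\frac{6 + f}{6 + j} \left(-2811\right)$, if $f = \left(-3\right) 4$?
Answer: $\frac{8433}{5} \approx 1686.6$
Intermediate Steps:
$f = -12$
$\frac{6 + f}{6 + j} \left(-2811\right) = \frac{6 - 12}{6 + 4} \left(-2811\right) = - \frac{6}{10} \left(-2811\right) = \left(-6\right) \frac{1}{10} \left(-2811\right) = \left(- \frac{3}{5}\right) \left(-2811\right) = \frac{8433}{5}$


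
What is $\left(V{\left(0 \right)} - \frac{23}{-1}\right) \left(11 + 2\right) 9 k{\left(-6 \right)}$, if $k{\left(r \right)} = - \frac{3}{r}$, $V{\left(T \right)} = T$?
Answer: $\frac{2691}{2} \approx 1345.5$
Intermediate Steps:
$\left(V{\left(0 \right)} - \frac{23}{-1}\right) \left(11 + 2\right) 9 k{\left(-6 \right)} = \left(0 - \frac{23}{-1}\right) \left(11 + 2\right) 9 \left(- \frac{3}{-6}\right) = \left(0 - -23\right) 13 \cdot 9 \left(\left(-3\right) \left(- \frac{1}{6}\right)\right) = \left(0 + 23\right) 13 \cdot 9 \cdot \frac{1}{2} = 23 \cdot 13 \cdot 9 \cdot \frac{1}{2} = 299 \cdot 9 \cdot \frac{1}{2} = 2691 \cdot \frac{1}{2} = \frac{2691}{2}$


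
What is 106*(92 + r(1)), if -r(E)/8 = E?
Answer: 8904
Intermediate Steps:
r(E) = -8*E
106*(92 + r(1)) = 106*(92 - 8*1) = 106*(92 - 8) = 106*84 = 8904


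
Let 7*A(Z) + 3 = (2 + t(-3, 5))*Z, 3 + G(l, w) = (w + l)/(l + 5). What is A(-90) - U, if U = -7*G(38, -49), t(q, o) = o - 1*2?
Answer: -26339/301 ≈ -87.505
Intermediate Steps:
t(q, o) = -2 + o (t(q, o) = o - 2 = -2 + o)
G(l, w) = -3 + (l + w)/(5 + l) (G(l, w) = -3 + (w + l)/(l + 5) = -3 + (l + w)/(5 + l))
A(Z) = -3/7 + 5*Z/7 (A(Z) = -3/7 + ((2 + (-2 + 5))*Z)/7 = -3/7 + ((2 + 3)*Z)/7 = -3/7 + (5*Z)/7 = -3/7 + 5*Z/7)
U = 980/43 (U = -7*(-15 - 49 - 2*38)/(5 + 38) = -7*(-15 - 49 - 76)/43 = -7*(-140)/43 = -7*(-140/43) = 980/43 ≈ 22.791)
A(-90) - U = (-3/7 + (5/7)*(-90)) - 1*980/43 = (-3/7 - 450/7) - 980/43 = -453/7 - 980/43 = -26339/301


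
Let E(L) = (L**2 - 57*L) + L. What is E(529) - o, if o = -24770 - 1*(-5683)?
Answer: 269304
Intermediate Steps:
o = -19087 (o = -24770 + 5683 = -19087)
E(L) = L**2 - 56*L
E(529) - o = 529*(-56 + 529) - 1*(-19087) = 529*473 + 19087 = 250217 + 19087 = 269304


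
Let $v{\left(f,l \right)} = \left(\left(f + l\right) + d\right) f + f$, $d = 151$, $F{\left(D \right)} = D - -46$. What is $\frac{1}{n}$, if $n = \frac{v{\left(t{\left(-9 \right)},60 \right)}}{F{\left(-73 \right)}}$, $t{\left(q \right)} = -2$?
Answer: $\frac{9}{140} \approx 0.064286$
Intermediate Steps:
$F{\left(D \right)} = 46 + D$ ($F{\left(D \right)} = D + 46 = 46 + D$)
$v{\left(f,l \right)} = f + f \left(151 + f + l\right)$ ($v{\left(f,l \right)} = \left(\left(f + l\right) + 151\right) f + f = \left(151 + f + l\right) f + f = f \left(151 + f + l\right) + f = f + f \left(151 + f + l\right)$)
$n = \frac{140}{9}$ ($n = \frac{\left(-2\right) \left(152 - 2 + 60\right)}{46 - 73} = \frac{\left(-2\right) 210}{-27} = \left(-420\right) \left(- \frac{1}{27}\right) = \frac{140}{9} \approx 15.556$)
$\frac{1}{n} = \frac{1}{\frac{140}{9}} = \frac{9}{140}$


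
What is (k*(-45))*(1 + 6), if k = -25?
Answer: 7875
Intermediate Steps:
(k*(-45))*(1 + 6) = (-25*(-45))*(1 + 6) = 1125*7 = 7875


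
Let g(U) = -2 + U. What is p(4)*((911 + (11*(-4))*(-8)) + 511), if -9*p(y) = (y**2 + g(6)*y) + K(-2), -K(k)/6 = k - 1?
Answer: -88700/9 ≈ -9855.6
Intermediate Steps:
K(k) = 6 - 6*k (K(k) = -6*(k - 1) = -6*(-1 + k) = 6 - 6*k)
p(y) = -2 - 4*y/9 - y**2/9 (p(y) = -((y**2 + (-2 + 6)*y) + (6 - 6*(-2)))/9 = -((y**2 + 4*y) + (6 + 12))/9 = -((y**2 + 4*y) + 18)/9 = -(18 + y**2 + 4*y)/9 = -2 - 4*y/9 - y**2/9)
p(4)*((911 + (11*(-4))*(-8)) + 511) = (-2 - 4/9*4 - 1/9*4**2)*((911 + (11*(-4))*(-8)) + 511) = (-2 - 16/9 - 1/9*16)*((911 - 44*(-8)) + 511) = (-2 - 16/9 - 16/9)*((911 + 352) + 511) = -50*(1263 + 511)/9 = -50/9*1774 = -88700/9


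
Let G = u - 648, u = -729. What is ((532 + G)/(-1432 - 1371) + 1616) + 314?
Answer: 5410635/2803 ≈ 1930.3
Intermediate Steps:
G = -1377 (G = -729 - 648 = -1377)
((532 + G)/(-1432 - 1371) + 1616) + 314 = ((532 - 1377)/(-1432 - 1371) + 1616) + 314 = (-845/(-2803) + 1616) + 314 = (-845*(-1/2803) + 1616) + 314 = (845/2803 + 1616) + 314 = 4530493/2803 + 314 = 5410635/2803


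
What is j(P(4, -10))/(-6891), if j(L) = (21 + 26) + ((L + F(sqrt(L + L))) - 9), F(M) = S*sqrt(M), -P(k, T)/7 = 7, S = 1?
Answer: 11/6891 - (-2)**(1/4)*sqrt(7)/6891 ≈ 0.0012734 - 0.00032286*I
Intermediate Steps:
P(k, T) = -49 (P(k, T) = -7*7 = -49)
F(M) = sqrt(M) (F(M) = 1*sqrt(M) = sqrt(M))
j(L) = 38 + L + 2**(1/4)*L**(1/4) (j(L) = (21 + 26) + ((L + sqrt(sqrt(L + L))) - 9) = 47 + ((L + sqrt(sqrt(2*L))) - 9) = 47 + ((L + sqrt(sqrt(2)*sqrt(L))) - 9) = 47 + ((L + 2**(1/4)*L**(1/4)) - 9) = 47 + (-9 + L + 2**(1/4)*L**(1/4)) = 38 + L + 2**(1/4)*L**(1/4))
j(P(4, -10))/(-6891) = (38 - 49 + 2**(1/4)*(-49)**(1/4))/(-6891) = (38 - 49 + 2**(1/4)*((-1)**(1/4)*sqrt(7)))*(-1/6891) = (38 - 49 + (-2)**(1/4)*sqrt(7))*(-1/6891) = (-11 + (-2)**(1/4)*sqrt(7))*(-1/6891) = 11/6891 - (-2)**(1/4)*sqrt(7)/6891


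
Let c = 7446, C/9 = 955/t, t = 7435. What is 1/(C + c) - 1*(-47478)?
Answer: 525767622725/11073921 ≈ 47478.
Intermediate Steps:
C = 1719/1487 (C = 9*(955/7435) = 9*(955*(1/7435)) = 9*(191/1487) = 1719/1487 ≈ 1.1560)
1/(C + c) - 1*(-47478) = 1/(1719/1487 + 7446) - 1*(-47478) = 1/(11073921/1487) + 47478 = 1487/11073921 + 47478 = 525767622725/11073921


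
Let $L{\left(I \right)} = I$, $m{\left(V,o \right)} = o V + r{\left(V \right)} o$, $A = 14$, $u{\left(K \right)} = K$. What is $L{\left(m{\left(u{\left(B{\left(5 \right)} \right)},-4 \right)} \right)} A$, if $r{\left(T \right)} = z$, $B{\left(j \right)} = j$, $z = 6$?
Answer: $-616$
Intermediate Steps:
$r{\left(T \right)} = 6$
$m{\left(V,o \right)} = 6 o + V o$ ($m{\left(V,o \right)} = o V + 6 o = V o + 6 o = 6 o + V o$)
$L{\left(m{\left(u{\left(B{\left(5 \right)} \right)},-4 \right)} \right)} A = - 4 \left(6 + 5\right) 14 = \left(-4\right) 11 \cdot 14 = \left(-44\right) 14 = -616$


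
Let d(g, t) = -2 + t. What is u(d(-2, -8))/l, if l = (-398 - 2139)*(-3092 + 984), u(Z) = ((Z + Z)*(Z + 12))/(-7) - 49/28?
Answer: 111/149743888 ≈ 7.4127e-7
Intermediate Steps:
u(Z) = -7/4 - 2*Z*(12 + Z)/7 (u(Z) = ((2*Z)*(12 + Z))*(-1/7) - 49*1/28 = (2*Z*(12 + Z))*(-1/7) - 7/4 = -2*Z*(12 + Z)/7 - 7/4 = -7/4 - 2*Z*(12 + Z)/7)
l = 5347996 (l = -2537*(-2108) = 5347996)
u(d(-2, -8))/l = (-7/4 - 24*(-2 - 8)/7 - 2*(-2 - 8)**2/7)/5347996 = (-7/4 - 24/7*(-10) - 2/7*(-10)**2)*(1/5347996) = (-7/4 + 240/7 - 2/7*100)*(1/5347996) = (-7/4 + 240/7 - 200/7)*(1/5347996) = (111/28)*(1/5347996) = 111/149743888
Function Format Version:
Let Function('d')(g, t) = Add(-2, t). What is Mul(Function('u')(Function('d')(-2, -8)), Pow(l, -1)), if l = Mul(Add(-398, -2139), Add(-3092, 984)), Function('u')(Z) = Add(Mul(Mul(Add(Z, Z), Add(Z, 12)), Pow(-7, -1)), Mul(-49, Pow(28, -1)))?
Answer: Rational(111, 149743888) ≈ 7.4127e-7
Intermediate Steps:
Function('u')(Z) = Add(Rational(-7, 4), Mul(Rational(-2, 7), Z, Add(12, Z))) (Function('u')(Z) = Add(Mul(Mul(Mul(2, Z), Add(12, Z)), Rational(-1, 7)), Mul(-49, Rational(1, 28))) = Add(Mul(Mul(2, Z, Add(12, Z)), Rational(-1, 7)), Rational(-7, 4)) = Add(Mul(Rational(-2, 7), Z, Add(12, Z)), Rational(-7, 4)) = Add(Rational(-7, 4), Mul(Rational(-2, 7), Z, Add(12, Z))))
l = 5347996 (l = Mul(-2537, -2108) = 5347996)
Mul(Function('u')(Function('d')(-2, -8)), Pow(l, -1)) = Mul(Add(Rational(-7, 4), Mul(Rational(-24, 7), Add(-2, -8)), Mul(Rational(-2, 7), Pow(Add(-2, -8), 2))), Pow(5347996, -1)) = Mul(Add(Rational(-7, 4), Mul(Rational(-24, 7), -10), Mul(Rational(-2, 7), Pow(-10, 2))), Rational(1, 5347996)) = Mul(Add(Rational(-7, 4), Rational(240, 7), Mul(Rational(-2, 7), 100)), Rational(1, 5347996)) = Mul(Add(Rational(-7, 4), Rational(240, 7), Rational(-200, 7)), Rational(1, 5347996)) = Mul(Rational(111, 28), Rational(1, 5347996)) = Rational(111, 149743888)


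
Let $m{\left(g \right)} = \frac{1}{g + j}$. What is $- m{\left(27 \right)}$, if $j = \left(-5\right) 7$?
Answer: $\frac{1}{8} \approx 0.125$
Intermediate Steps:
$j = -35$
$m{\left(g \right)} = \frac{1}{-35 + g}$ ($m{\left(g \right)} = \frac{1}{g - 35} = \frac{1}{-35 + g}$)
$- m{\left(27 \right)} = - \frac{1}{-35 + 27} = - \frac{1}{-8} = \left(-1\right) \left(- \frac{1}{8}\right) = \frac{1}{8}$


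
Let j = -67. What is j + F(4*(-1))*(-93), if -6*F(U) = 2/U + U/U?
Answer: -237/4 ≈ -59.250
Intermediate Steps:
F(U) = -⅙ - 1/(3*U) (F(U) = -(2/U + U/U)/6 = -(2/U + 1)/6 = -(1 + 2/U)/6 = -⅙ - 1/(3*U))
j + F(4*(-1))*(-93) = -67 + ((-2 - 4*(-1))/(6*((4*(-1)))))*(-93) = -67 + ((⅙)*(-2 - 1*(-4))/(-4))*(-93) = -67 + ((⅙)*(-¼)*(-2 + 4))*(-93) = -67 + ((⅙)*(-¼)*2)*(-93) = -67 - 1/12*(-93) = -67 + 31/4 = -237/4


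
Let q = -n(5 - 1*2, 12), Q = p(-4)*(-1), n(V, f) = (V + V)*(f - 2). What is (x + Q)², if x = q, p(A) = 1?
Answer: 3721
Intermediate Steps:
n(V, f) = 2*V*(-2 + f) (n(V, f) = (2*V)*(-2 + f) = 2*V*(-2 + f))
Q = -1 (Q = 1*(-1) = -1)
q = -60 (q = -2*(5 - 1*2)*(-2 + 12) = -2*(5 - 2)*10 = -2*3*10 = -1*60 = -60)
x = -60
(x + Q)² = (-60 - 1)² = (-61)² = 3721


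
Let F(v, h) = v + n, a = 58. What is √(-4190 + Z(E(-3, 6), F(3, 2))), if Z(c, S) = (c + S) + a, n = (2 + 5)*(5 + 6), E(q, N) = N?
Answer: 17*I*√14 ≈ 63.608*I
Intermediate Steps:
n = 77 (n = 7*11 = 77)
F(v, h) = 77 + v (F(v, h) = v + 77 = 77 + v)
Z(c, S) = 58 + S + c (Z(c, S) = (c + S) + 58 = (S + c) + 58 = 58 + S + c)
√(-4190 + Z(E(-3, 6), F(3, 2))) = √(-4190 + (58 + (77 + 3) + 6)) = √(-4190 + (58 + 80 + 6)) = √(-4190 + 144) = √(-4046) = 17*I*√14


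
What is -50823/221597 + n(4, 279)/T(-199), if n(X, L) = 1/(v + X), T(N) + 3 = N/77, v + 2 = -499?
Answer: -1549188623/6765356410 ≈ -0.22899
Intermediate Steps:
v = -501 (v = -2 - 499 = -501)
T(N) = -3 + N/77
n(X, L) = 1/(-501 + X)
-50823/221597 + n(4, 279)/T(-199) = -50823/221597 + 1/((-501 + 4)*(-3 + (1/77)*(-199))) = -50823*1/221597 + 1/((-497)*(-3 - 199/77)) = -50823/221597 - 1/(497*(-430/77)) = -50823/221597 - 1/497*(-77/430) = -50823/221597 + 11/30530 = -1549188623/6765356410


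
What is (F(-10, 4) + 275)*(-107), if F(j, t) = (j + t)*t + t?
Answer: -27285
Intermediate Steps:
F(j, t) = t + t*(j + t) (F(j, t) = t*(j + t) + t = t + t*(j + t))
(F(-10, 4) + 275)*(-107) = (4*(1 - 10 + 4) + 275)*(-107) = (4*(-5) + 275)*(-107) = (-20 + 275)*(-107) = 255*(-107) = -27285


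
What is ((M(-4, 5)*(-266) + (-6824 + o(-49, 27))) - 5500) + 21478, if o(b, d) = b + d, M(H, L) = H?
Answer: 10196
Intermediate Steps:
((M(-4, 5)*(-266) + (-6824 + o(-49, 27))) - 5500) + 21478 = ((-4*(-266) + (-6824 + (-49 + 27))) - 5500) + 21478 = ((1064 + (-6824 - 22)) - 5500) + 21478 = ((1064 - 6846) - 5500) + 21478 = (-5782 - 5500) + 21478 = -11282 + 21478 = 10196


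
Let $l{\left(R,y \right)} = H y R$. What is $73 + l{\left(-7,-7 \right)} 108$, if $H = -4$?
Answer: $-21095$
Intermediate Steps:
$l{\left(R,y \right)} = - 4 R y$ ($l{\left(R,y \right)} = - 4 y R = - 4 R y$)
$73 + l{\left(-7,-7 \right)} 108 = 73 + \left(-4\right) \left(-7\right) \left(-7\right) 108 = 73 - 21168 = -21095$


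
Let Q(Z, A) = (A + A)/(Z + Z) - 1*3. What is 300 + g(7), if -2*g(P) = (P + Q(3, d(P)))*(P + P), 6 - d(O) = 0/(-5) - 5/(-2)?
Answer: 1583/6 ≈ 263.83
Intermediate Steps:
d(O) = 7/2 (d(O) = 6 - (0/(-5) - 5/(-2)) = 6 - (0*(-⅕) - 5*(-½)) = 6 - (0 + 5/2) = 6 - 1*5/2 = 6 - 5/2 = 7/2)
Q(Z, A) = -3 + A/Z (Q(Z, A) = (2*A)/((2*Z)) - 3 = (2*A)*(1/(2*Z)) - 3 = A/Z - 3 = -3 + A/Z)
g(P) = -P*(-11/6 + P) (g(P) = -(P + (-3 + (7/2)/3))*(P + P)/2 = -(P + (-3 + (7/2)*(⅓)))*2*P/2 = -(P + (-3 + 7/6))*2*P/2 = -(P - 11/6)*2*P/2 = -(-11/6 + P)*2*P/2 = -P*(-11/6 + P))
300 + g(7) = 300 + (⅙)*7*(11 - 6*7) = 300 + (⅙)*7*(11 - 42) = 300 + (⅙)*7*(-31) = 300 - 217/6 = 1583/6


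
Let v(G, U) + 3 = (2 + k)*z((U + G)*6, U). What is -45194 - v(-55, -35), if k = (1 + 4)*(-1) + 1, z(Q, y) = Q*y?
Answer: -7391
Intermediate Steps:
k = -4 (k = 5*(-1) + 1 = -5 + 1 = -4)
v(G, U) = -3 - 2*U*(6*G + 6*U) (v(G, U) = -3 + (2 - 4)*(((U + G)*6)*U) = -3 - 2*(G + U)*6*U = -3 - 2*(6*G + 6*U)*U = -3 - 2*U*(6*G + 6*U))
-45194 - v(-55, -35) = -45194 - (-3 - 12*(-35)*(-55 - 35)) = -45194 - (-3 - 12*(-35)*(-90)) = -45194 - (-3 - 37800) = -45194 - 1*(-37803) = -45194 + 37803 = -7391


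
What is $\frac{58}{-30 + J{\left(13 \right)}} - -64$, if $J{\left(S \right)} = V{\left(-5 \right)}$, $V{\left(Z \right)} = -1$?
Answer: $\frac{1926}{31} \approx 62.129$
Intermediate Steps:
$J{\left(S \right)} = -1$
$\frac{58}{-30 + J{\left(13 \right)}} - -64 = \frac{58}{-30 - 1} - -64 = \frac{58}{-31} + 64 = 58 \left(- \frac{1}{31}\right) + 64 = - \frac{58}{31} + 64 = \frac{1926}{31}$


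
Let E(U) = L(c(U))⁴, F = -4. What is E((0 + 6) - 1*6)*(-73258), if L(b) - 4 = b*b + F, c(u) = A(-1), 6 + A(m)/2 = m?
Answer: -108113354664448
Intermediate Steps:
A(m) = -12 + 2*m
c(u) = -14 (c(u) = -12 + 2*(-1) = -12 - 2 = -14)
L(b) = b² (L(b) = 4 + (b*b - 4) = 4 + (b² - 4) = 4 + (-4 + b²) = b²)
E(U) = 1475789056 (E(U) = ((-14)²)⁴ = 196⁴ = 1475789056)
E((0 + 6) - 1*6)*(-73258) = 1475789056*(-73258) = -108113354664448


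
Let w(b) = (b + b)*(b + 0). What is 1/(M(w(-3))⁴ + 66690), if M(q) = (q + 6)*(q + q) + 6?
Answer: 1/572897676690 ≈ 1.7455e-12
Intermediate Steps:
w(b) = 2*b² (w(b) = (2*b)*b = 2*b²)
M(q) = 6 + 2*q*(6 + q) (M(q) = (6 + q)*(2*q) + 6 = 2*q*(6 + q) + 6 = 6 + 2*q*(6 + q))
1/(M(w(-3))⁴ + 66690) = 1/((6 + 2*(2*(-3)²)² + 12*(2*(-3)²))⁴ + 66690) = 1/((6 + 2*(2*9)² + 12*(2*9))⁴ + 66690) = 1/((6 + 2*18² + 12*18)⁴ + 66690) = 1/((6 + 2*324 + 216)⁴ + 66690) = 1/((6 + 648 + 216)⁴ + 66690) = 1/(870⁴ + 66690) = 1/(572897610000 + 66690) = 1/572897676690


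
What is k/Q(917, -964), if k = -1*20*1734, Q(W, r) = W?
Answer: -34680/917 ≈ -37.819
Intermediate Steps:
k = -34680 (k = -20*1734 = -34680)
k/Q(917, -964) = -34680/917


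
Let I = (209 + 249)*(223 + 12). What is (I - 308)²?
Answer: 11518011684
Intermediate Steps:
I = 107630 (I = 458*235 = 107630)
(I - 308)² = (107630 - 308)² = 107322² = 11518011684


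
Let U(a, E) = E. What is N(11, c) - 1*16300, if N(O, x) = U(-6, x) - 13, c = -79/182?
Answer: -2969045/182 ≈ -16313.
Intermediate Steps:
c = -79/182 (c = -79*1/182 = -79/182 ≈ -0.43407)
N(O, x) = -13 + x (N(O, x) = x - 13 = -13 + x)
N(11, c) - 1*16300 = (-13 - 79/182) - 1*16300 = -2445/182 - 16300 = -2969045/182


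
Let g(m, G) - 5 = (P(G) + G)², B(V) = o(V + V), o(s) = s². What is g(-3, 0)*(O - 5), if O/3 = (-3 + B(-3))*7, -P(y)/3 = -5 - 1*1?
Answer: 226352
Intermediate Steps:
B(V) = 4*V² (B(V) = (V + V)² = (2*V)² = 4*V²)
P(y) = 18 (P(y) = -3*(-5 - 1*1) = -3*(-5 - 1) = -3*(-6) = 18)
O = 693 (O = 3*((-3 + 4*(-3)²)*7) = 3*((-3 + 4*9)*7) = 3*((-3 + 36)*7) = 3*(33*7) = 3*231 = 693)
g(m, G) = 5 + (18 + G)²
g(-3, 0)*(O - 5) = (5 + (18 + 0)²)*(693 - 5) = (5 + 18²)*688 = (5 + 324)*688 = 329*688 = 226352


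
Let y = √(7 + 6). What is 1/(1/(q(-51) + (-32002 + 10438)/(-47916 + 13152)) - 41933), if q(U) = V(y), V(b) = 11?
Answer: -33664/1411629615 ≈ -2.3848e-5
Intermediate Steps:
y = √13 ≈ 3.6056
q(U) = 11
1/(1/(q(-51) + (-32002 + 10438)/(-47916 + 13152)) - 41933) = 1/(1/(11 + (-32002 + 10438)/(-47916 + 13152)) - 41933) = 1/(1/(11 - 21564/(-34764)) - 41933) = 1/(1/(11 - 21564*(-1/34764)) - 41933) = 1/(1/(11 + 1797/2897) - 41933) = 1/(1/(33664/2897) - 41933) = 1/(2897/33664 - 41933) = 1/(-1411629615/33664) = -33664/1411629615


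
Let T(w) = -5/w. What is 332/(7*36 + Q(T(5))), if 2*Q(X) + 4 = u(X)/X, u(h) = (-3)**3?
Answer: 664/527 ≈ 1.2600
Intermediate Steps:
u(h) = -27
Q(X) = -2 - 27/(2*X) (Q(X) = -2 + (-27/X)/2 = -2 - 27/(2*X))
332/(7*36 + Q(T(5))) = 332/(7*36 + (-2 - 27*(-1/1)/2)) = 332/(252 + (-2 - 27/(2*((-5*1/5))))) = 332/(252 + (-2 - 27/2/(-1))) = 332/(252 + (-2 - 27/2*(-1))) = 332/(252 + (-2 + 27/2)) = 332/(252 + 23/2) = 332/(527/2) = (2/527)*332 = 664/527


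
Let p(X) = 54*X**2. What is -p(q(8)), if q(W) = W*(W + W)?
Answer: -884736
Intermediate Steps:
q(W) = 2*W**2 (q(W) = W*(2*W) = 2*W**2)
-p(q(8)) = -54*(2*8**2)**2 = -54*(2*64)**2 = -54*128**2 = -54*16384 = -1*884736 = -884736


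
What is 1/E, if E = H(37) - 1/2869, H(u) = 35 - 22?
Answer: 2869/37296 ≈ 0.076925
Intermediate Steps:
H(u) = 13
E = 37296/2869 (E = 13 - 1/2869 = 37296/2869 ≈ 13.000)
1/E = 1/(37296/2869) = 2869/37296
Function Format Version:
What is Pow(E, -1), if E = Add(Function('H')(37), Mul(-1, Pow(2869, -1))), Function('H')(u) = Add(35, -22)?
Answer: Rational(2869, 37296) ≈ 0.076925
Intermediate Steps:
Function('H')(u) = 13
E = Rational(37296, 2869) (E = Add(13, Mul(-1, Pow(2869, -1))) = Add(13, Mul(-1, Rational(1, 2869))) = Add(13, Rational(-1, 2869)) = Rational(37296, 2869) ≈ 13.000)
Pow(E, -1) = Pow(Rational(37296, 2869), -1) = Rational(2869, 37296)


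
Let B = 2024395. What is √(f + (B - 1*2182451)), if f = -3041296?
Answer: 2*I*√799838 ≈ 1788.7*I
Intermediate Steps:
√(f + (B - 1*2182451)) = √(-3041296 + (2024395 - 1*2182451)) = √(-3041296 + (2024395 - 2182451)) = √(-3041296 - 158056) = √(-3199352) = 2*I*√799838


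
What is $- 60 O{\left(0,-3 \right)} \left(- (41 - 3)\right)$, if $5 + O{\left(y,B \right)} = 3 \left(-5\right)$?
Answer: $-45600$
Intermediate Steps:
$O{\left(y,B \right)} = -20$ ($O{\left(y,B \right)} = -5 + 3 \left(-5\right) = -5 - 15 = -20$)
$- 60 O{\left(0,-3 \right)} \left(- (41 - 3)\right) = \left(-60\right) \left(-20\right) \left(- (41 - 3)\right) = 1200 \left(- (41 - 3)\right) = 1200 \left(\left(-1\right) 38\right) = 1200 \left(-38\right) = -45600$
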